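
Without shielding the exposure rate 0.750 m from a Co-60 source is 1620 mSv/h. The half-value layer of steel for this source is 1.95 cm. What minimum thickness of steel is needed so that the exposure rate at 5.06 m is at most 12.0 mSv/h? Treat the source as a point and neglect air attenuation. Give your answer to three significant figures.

At 5.06 m, distance alone gives 1620 × (0.750/5.06)² = 1620 × 0.02197 = 35.59 mSv/h.
Further attenuation needed: 35.59/12.0 = 2.966.
n = log₂(2.966) = 1.569 half-value layers.
Thickness = 1.569 × 1.95 cm = 3.060 cm.

3.06 cm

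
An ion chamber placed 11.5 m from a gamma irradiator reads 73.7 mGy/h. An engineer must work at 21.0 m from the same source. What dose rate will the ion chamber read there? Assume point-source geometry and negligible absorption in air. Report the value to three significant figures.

22.1 mGy/h

Since intensity falls as 1/r², scaling from 11.5 m to 21.0 m:
73.7 × (11.5/21.0)² = 73.7 × 0.2999 = 22.10 mGy/h.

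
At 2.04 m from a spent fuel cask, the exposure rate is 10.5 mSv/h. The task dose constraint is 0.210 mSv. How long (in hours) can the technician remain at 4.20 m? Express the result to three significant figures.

0.0848 h

By the inverse-square law, rate at 4.20 m:
10.5 × (2.04/4.20)² = 10.5 × 0.2359 = 2.477 mSv/h.
Stay time = 0.210 mSv ÷ 2.477 mSv/h = 0.08478 h.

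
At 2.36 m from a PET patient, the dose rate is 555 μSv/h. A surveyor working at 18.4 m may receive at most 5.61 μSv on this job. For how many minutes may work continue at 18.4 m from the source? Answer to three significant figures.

36.9 min

Using I₁d₁² = I₂d₂², rate at 18.4 m:
555 × (2.36/18.4)² = 555 × 0.01645 = 9.130 μSv/h.
Stay time = 5.61 μSv ÷ 9.130 μSv/h = 0.6145 h = 36.87 min.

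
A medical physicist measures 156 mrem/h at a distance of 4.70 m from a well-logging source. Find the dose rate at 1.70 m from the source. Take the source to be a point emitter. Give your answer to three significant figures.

By the inverse-square law, the rate at 1.70 m is
(4.70/1.70)² = 7.644, so 156 × 7.644 = 1192 mrem/h.

1190 mrem/h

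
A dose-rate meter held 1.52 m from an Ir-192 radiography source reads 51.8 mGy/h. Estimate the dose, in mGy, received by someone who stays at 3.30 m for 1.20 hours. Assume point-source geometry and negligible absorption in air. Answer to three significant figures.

Applying the 1/r² law, rate at 3.30 m:
51.8 × (1.52/3.30)² = 51.8 × 0.2122 = 10.99 mGy/h.
Dose = rate × time = 10.99 mGy/h × 1.200 h = 13.19 mGy.

13.2 mGy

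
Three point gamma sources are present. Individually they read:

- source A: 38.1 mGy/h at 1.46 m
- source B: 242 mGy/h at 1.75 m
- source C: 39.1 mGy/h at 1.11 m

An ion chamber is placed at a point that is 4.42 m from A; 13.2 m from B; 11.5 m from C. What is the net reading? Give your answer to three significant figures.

8.77 mGy/h

By superposition, sum each source's inverse-square contribution:
A: 38.1 × (1.46/4.42)² = 4.157 mGy/h
B: 242 × (1.75/13.2)² = 4.253 mGy/h
C: 39.1 × (1.11/11.5)² = 0.3643 mGy/h
Total = 4.157 + 4.253 + 0.3643 = 8.774 mGy/h.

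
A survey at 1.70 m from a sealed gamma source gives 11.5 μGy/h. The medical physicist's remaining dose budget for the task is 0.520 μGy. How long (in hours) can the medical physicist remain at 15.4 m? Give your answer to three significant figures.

3.71 h

Intensity scales as (d₁/d₂)², so rate at 15.4 m:
(1.70/15.4)² = 0.01219, so 11.5 × 0.01219 = 0.1402 μGy/h.
Stay time = 0.520 μGy ÷ 0.1402 μGy/h = 3.709 h.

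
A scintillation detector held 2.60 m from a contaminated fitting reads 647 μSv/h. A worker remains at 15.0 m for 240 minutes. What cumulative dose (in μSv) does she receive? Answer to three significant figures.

Using I₁d₁² = I₂d₂², rate at 15.0 m:
(2.60/15.0)² = 0.03004, so 647 × 0.03004 = 19.44 μSv/h.
Dose = rate × time = 19.44 μSv/h × 4.000 h = 77.76 μSv.

77.8 μSv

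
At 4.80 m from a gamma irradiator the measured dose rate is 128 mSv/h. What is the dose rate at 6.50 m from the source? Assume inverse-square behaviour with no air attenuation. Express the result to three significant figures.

69.8 mSv/h

Since intensity falls as 1/r², scaling from 4.80 m to 6.50 m:
(4.80/6.50)² = 0.5453, so 128 × 0.5453 = 69.80 mSv/h.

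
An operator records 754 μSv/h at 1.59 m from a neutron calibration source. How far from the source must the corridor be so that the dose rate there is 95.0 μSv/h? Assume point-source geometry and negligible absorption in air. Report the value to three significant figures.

4.48 m

Applying the 1/r² law, d₂ = d₁·√(I₁/I₂).
I₁/I₂ = 754/95.0 = 7.937, so d₂ = 1.59 × √7.937 = 4.479 m.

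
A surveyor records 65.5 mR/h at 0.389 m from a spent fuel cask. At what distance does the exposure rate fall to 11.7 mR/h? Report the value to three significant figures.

Intensity scales as (d₁/d₂)², so d₂ = d₁·√(I₁/I₂).
I₁/I₂ = 65.5/11.7 = 5.598, so d₂ = 0.389 × √5.598 = 0.9204 m.

0.920 m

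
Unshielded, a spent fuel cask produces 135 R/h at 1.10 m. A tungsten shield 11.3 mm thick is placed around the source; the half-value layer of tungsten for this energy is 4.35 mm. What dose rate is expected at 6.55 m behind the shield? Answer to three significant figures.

0.629 R/h

Distance alone: (1.10/6.55)² = 0.02820, so 135 × 0.02820 = 3.807 R/h.
Shield: 11.3/4.35 = 2.598 half-value layers → attenuation 2^(−2.598) = 0.1652.
Combined: 3.807 × 0.1652 = 0.6289 R/h.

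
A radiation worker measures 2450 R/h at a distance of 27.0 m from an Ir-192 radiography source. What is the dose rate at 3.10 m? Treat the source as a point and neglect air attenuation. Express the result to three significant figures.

186000 R/h

Intensity scales as (d₁/d₂)², so the rate at 3.10 m is
2450 × (27.0/3.10)² = 2450 × 75.86 = 185900 R/h.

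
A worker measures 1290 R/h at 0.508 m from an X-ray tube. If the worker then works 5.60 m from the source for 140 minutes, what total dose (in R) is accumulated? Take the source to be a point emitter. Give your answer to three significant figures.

24.8 R

Intensity scales as (d₁/d₂)², so rate at 5.60 m:
1290 × (0.508/5.60)² = 1290 × 0.008229 = 10.62 R/h.
Dose = rate × time = 10.62 R/h × 2.333 h = 24.78 R.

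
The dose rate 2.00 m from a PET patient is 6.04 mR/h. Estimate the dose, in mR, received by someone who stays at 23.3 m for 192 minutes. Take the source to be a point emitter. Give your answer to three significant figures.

By the inverse-square law, rate at 23.3 m:
(2.00/23.3)² = 0.007368, so 6.04 × 0.007368 = 0.04450 mR/h.
Dose = rate × time = 0.04450 mR/h × 3.200 h = 0.1424 mR.

0.142 mR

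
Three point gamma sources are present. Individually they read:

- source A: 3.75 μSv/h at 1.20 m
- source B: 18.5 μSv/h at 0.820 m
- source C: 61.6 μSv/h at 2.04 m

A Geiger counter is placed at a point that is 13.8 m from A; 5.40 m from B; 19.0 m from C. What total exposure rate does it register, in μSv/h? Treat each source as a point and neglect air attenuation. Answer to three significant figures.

By superposition, sum each source's inverse-square contribution:
A: 3.75 × (1.20/13.8)² = 0.02836 μSv/h
B: 18.5 × (0.820/5.40)² = 0.4266 μSv/h
C: 61.6 × (2.04/19.0)² = 0.7101 μSv/h
Total = 0.02836 + 0.4266 + 0.7101 = 1.165 μSv/h.

1.17 μSv/h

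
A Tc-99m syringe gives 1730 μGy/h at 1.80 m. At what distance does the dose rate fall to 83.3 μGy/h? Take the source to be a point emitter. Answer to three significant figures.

8.20 m

Applying the 1/r² law, d₂ = d₁·√(I₁/I₂).
I₁/I₂ = 1730/83.3 = 20.77, so d₂ = 1.80 × √20.77 = 8.203 m.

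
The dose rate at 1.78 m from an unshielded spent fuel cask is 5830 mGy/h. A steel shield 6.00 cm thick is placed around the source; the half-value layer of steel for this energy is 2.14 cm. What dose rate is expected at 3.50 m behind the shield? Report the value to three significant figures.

Distance alone: 5830 × (1.78/3.50)² = 5830 × 0.2586 = 1508 mGy/h.
Shield: 6.00/2.14 = 2.804 half-value layers → attenuation 2^(−2.804) = 0.1432.
Combined: 1508 × 0.1432 = 215.9 mGy/h.

216 mGy/h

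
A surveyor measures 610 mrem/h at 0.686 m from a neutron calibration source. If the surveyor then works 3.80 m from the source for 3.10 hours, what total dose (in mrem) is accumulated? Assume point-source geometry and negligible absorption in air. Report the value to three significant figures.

By the inverse-square law, rate at 3.80 m:
(0.686/3.80)² = 0.03259, so 610 × 0.03259 = 19.88 mrem/h.
Dose = rate × time = 19.88 mrem/h × 3.100 h = 61.63 mrem.

61.6 mrem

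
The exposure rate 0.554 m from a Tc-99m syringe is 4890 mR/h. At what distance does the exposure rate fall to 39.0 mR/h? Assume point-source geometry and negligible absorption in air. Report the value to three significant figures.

Using I₁d₁² = I₂d₂², d₂ = d₁·√(I₁/I₂).
I₁/I₂ = 4890/39.0 = 125.4, so d₂ = 0.554 × √125.4 = 6.204 m.

6.20 m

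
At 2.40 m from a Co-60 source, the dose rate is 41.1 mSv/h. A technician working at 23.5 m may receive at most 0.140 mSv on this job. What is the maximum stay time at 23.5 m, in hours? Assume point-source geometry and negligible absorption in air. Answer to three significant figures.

0.327 h

Using I₁d₁² = I₂d₂², rate at 23.5 m:
41.1 × (2.40/23.5)² = 41.1 × 0.01043 = 0.4287 mSv/h.
Stay time = 0.140 mSv ÷ 0.4287 mSv/h = 0.3266 h.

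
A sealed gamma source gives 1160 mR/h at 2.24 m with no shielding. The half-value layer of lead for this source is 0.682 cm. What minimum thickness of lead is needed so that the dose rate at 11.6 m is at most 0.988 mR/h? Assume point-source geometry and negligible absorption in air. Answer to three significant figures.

At 11.6 m, distance alone gives 1160 × (2.24/11.6)² = 1160 × 0.03729 = 43.26 mR/h.
Further attenuation needed: 43.26/0.988 = 43.79.
n = log₂(43.79) = 5.453 half-value layers.
Thickness = 5.453 × 0.682 cm = 3.719 cm.

3.72 cm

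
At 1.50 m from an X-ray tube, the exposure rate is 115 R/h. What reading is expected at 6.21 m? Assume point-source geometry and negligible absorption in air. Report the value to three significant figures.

6.71 R/h

Since intensity falls as 1/r², the rate at 6.21 m is
115 × (1.50/6.21)² = 115 × 0.05834 = 6.709 R/h.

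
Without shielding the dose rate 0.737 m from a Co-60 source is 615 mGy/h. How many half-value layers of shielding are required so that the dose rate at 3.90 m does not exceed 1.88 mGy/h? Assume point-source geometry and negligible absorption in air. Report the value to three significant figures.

At 3.90 m, distance alone gives (0.737/3.90)² = 0.03571, so 615 × 0.03571 = 21.96 mGy/h.
Further attenuation needed: 21.96/1.88 = 11.68.
n = log₂(11.68) = 3.546 half-value layers.

3.55 half-value layers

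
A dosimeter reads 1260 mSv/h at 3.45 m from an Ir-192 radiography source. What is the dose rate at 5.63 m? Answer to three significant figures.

Applying the 1/r² law, the rate at 5.63 m is
1260 × (3.45/5.63)² = 1260 × 0.3755 = 473.1 mSv/h.

473 mSv/h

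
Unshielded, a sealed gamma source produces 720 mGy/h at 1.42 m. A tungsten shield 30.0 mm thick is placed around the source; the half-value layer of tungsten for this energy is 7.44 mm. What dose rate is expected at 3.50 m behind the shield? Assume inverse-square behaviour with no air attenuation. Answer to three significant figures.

Distance alone: 720 × (1.42/3.50)² = 720 × 0.1646 = 118.5 mGy/h.
Shield: 30.0/7.44 = 4.032 half-value layers → attenuation 2^(−4.032) = 0.06113.
Combined: 118.5 × 0.06113 = 7.244 mGy/h.

7.24 mGy/h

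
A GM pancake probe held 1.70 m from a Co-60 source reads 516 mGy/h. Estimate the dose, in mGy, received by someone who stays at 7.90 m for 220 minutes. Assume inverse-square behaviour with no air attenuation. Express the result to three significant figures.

Intensity scales as (d₁/d₂)², so rate at 7.90 m:
(1.70/7.90)² = 0.04631, so 516 × 0.04631 = 23.90 mGy/h.
Dose = rate × time = 23.90 mGy/h × 3.667 h = 87.64 mGy.

87.6 mGy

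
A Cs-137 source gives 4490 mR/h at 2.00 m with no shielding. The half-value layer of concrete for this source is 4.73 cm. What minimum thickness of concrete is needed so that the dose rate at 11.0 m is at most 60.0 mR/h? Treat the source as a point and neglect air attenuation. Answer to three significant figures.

At 11.0 m, distance alone gives 4490 × (2.00/11.0)² = 4490 × 0.03306 = 148.4 mR/h.
Further attenuation needed: 148.4/60.0 = 2.473.
n = log₂(2.473) = 1.306 half-value layers.
Thickness = 1.306 × 4.73 cm = 6.177 cm.

6.18 cm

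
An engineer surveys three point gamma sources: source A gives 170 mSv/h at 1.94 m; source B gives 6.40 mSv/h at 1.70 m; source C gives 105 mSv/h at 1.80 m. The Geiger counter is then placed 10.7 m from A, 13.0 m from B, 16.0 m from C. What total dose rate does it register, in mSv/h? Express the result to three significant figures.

Each source contributes Iᵢ·(dᵢ/rᵢ)²; contributions add.
A: 170 × (1.94/10.7)² = 5.588 mSv/h
B: 6.40 × (1.70/13.0)² = 0.1094 mSv/h
C: 105 × (1.80/16.0)² = 1.329 mSv/h
Total = 5.588 + 0.1094 + 1.329 = 7.026 mSv/h.

7.03 mSv/h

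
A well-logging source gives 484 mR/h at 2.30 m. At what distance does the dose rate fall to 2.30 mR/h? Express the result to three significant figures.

Applying the 1/r² law, d₂ = d₁·√(I₁/I₂).
I₁/I₂ = 484/2.30 = 210.4, so d₂ = 2.30 × √210.4 = 33.36 m.

33.4 m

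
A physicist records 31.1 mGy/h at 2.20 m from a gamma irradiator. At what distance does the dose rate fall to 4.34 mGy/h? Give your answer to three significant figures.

5.89 m

Intensity scales as (d₁/d₂)², so d₂ = d₁·√(I₁/I₂).
I₁/I₂ = 31.1/4.34 = 7.166, so d₂ = 2.20 × √7.166 = 5.889 m.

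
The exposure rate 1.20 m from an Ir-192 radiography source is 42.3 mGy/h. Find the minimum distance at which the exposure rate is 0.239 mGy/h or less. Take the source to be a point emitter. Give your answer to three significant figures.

16.0 m

Using I₁d₁² = I₂d₂², d₂ = d₁·√(I₁/I₂).
I₁/I₂ = 42.3/0.239 = 177.0, so d₂ = 1.20 × √177.0 = 15.96 m.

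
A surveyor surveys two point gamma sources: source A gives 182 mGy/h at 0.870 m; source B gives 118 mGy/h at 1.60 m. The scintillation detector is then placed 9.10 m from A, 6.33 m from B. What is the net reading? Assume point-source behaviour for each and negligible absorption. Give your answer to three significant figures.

9.20 mGy/h

Each source contributes Iᵢ·(dᵢ/rᵢ)²; contributions add.
A: 182 × (0.870/9.10)² = 1.664 mGy/h
B: 118 × (1.60/6.33)² = 7.539 mGy/h
Total = 1.664 + 7.539 = 9.203 mGy/h.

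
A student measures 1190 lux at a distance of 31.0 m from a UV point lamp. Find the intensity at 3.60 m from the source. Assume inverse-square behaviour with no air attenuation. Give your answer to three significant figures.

88200 lux

By the inverse-square law, the rate at 3.60 m is
1190 × (31.0/3.60)² = 1190 × 74.15 = 88240 lux.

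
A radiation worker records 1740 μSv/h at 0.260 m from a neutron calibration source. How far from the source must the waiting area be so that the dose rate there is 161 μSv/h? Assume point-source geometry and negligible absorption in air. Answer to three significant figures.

0.855 m

Applying the 1/r² law, d₂ = d₁·√(I₁/I₂).
I₁/I₂ = 1740/161 = 10.81, so d₂ = 0.260 × √10.81 = 0.8548 m.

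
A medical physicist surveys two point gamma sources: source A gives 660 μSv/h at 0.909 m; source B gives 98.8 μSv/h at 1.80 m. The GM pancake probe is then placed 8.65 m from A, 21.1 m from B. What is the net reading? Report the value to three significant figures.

Each source contributes Iᵢ·(dᵢ/rᵢ)²; contributions add.
A: 660 × (0.909/8.65)² = 7.289 μSv/h
B: 98.8 × (1.80/21.1)² = 0.7190 μSv/h
Total = 7.289 + 0.7190 = 8.008 μSv/h.

8.01 μSv/h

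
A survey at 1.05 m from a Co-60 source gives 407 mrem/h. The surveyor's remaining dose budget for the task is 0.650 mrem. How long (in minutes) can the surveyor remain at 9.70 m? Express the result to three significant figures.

Intensity scales as (d₁/d₂)², so rate at 9.70 m:
(1.05/9.70)² = 0.01172, so 407 × 0.01172 = 4.770 mrem/h.
Stay time = 0.650 mrem ÷ 4.770 mrem/h = 0.1363 h = 8.178 min.

8.18 min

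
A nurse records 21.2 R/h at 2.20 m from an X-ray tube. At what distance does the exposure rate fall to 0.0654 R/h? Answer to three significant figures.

39.6 m

Since intensity falls as 1/r², d₂ = d₁·√(I₁/I₂).
I₁/I₂ = 21.2/0.0654 = 324.2, so d₂ = 2.20 × √324.2 = 39.61 m.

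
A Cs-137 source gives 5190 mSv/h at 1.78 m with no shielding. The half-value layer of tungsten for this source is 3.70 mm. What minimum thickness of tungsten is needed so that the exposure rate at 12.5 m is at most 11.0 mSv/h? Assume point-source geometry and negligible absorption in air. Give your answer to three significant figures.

At 12.5 m, distance alone gives (1.78/12.5)² = 0.02028, so 5190 × 0.02028 = 105.3 mSv/h.
Further attenuation needed: 105.3/11.0 = 9.573.
n = log₂(9.573) = 3.259 half-value layers.
Thickness = 3.259 × 3.70 mm = 12.06 mm.

12.1 mm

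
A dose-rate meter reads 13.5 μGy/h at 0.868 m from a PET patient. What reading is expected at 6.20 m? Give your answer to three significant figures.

Since intensity falls as 1/r², the rate at 6.20 m is
13.5 × (0.868/6.20)² = 13.5 × 0.01960 = 0.2646 μGy/h.

0.265 μGy/h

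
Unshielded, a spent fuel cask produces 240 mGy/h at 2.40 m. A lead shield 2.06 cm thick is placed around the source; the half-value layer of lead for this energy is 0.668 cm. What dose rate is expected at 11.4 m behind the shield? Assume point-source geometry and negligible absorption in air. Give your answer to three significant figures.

Distance alone: (2.40/11.4)² = 0.04432, so 240 × 0.04432 = 10.64 mGy/h.
Shield: 2.06/0.668 = 3.084 half-value layers → attenuation 2^(−3.084) = 0.1179.
Combined: 10.64 × 0.1179 = 1.254 mGy/h.

1.25 mGy/h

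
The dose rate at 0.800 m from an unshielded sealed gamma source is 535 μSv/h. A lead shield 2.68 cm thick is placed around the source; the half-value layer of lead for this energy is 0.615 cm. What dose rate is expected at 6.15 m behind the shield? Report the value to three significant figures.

0.442 μSv/h

Distance alone: (0.800/6.15)² = 0.01692, so 535 × 0.01692 = 9.052 μSv/h.
Shield: 2.68/0.615 = 4.358 half-value layers → attenuation 2^(−4.358) = 0.04877.
Combined: 9.052 × 0.04877 = 0.4415 μSv/h.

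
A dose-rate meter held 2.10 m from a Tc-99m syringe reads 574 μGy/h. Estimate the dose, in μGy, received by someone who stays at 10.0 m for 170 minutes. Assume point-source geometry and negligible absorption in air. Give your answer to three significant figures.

Since intensity falls as 1/r², rate at 10.0 m:
(2.10/10.0)² = 0.04410, so 574 × 0.04410 = 25.31 μGy/h.
Dose = rate × time = 25.31 μGy/h × 2.833 h = 71.70 μGy.

71.7 μGy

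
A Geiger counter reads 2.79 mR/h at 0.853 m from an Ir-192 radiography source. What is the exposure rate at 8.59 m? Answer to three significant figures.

Applying the 1/r² law, the rate at 8.59 m is
(0.853/8.59)² = 0.009861, so 2.79 × 0.009861 = 0.02751 mR/h.

0.0275 mR/h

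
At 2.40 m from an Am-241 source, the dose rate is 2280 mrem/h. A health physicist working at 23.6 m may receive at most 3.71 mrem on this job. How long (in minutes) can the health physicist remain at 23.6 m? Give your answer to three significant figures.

Intensity scales as (d₁/d₂)², so rate at 23.6 m:
2280 × (2.40/23.6)² = 2280 × 0.01034 = 23.58 mrem/h.
Stay time = 3.71 mrem ÷ 23.58 mrem/h = 0.1573 h = 9.438 min.

9.44 min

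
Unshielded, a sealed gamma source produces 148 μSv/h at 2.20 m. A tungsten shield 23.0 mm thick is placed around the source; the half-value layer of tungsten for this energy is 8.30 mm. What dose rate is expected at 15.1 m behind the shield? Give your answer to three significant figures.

0.460 μSv/h

Distance alone: 148 × (2.20/15.1)² = 148 × 0.02123 = 3.142 μSv/h.
Shield: 23.0/8.30 = 2.771 half-value layers → attenuation 2^(−2.771) = 0.1465.
Combined: 3.142 × 0.1465 = 0.4603 μSv/h.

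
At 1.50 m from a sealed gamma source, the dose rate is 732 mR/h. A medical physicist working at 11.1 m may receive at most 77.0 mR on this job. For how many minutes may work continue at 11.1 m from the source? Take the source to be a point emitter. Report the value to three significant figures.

346 min

Since intensity falls as 1/r², rate at 11.1 m:
(1.50/11.1)² = 0.01826, so 732 × 0.01826 = 13.37 mR/h.
Stay time = 77.0 mR ÷ 13.37 mR/h = 5.759 h = 345.5 min.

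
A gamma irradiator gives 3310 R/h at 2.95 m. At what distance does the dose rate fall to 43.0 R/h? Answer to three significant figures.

Since intensity falls as 1/r², d₂ = d₁·√(I₁/I₂).
I₁/I₂ = 3310/43.0 = 76.98, so d₂ = 2.95 × √76.98 = 25.88 m.

25.9 m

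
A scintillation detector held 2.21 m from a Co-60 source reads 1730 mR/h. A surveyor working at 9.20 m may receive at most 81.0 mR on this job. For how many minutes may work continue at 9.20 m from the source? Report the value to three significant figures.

48.7 min

Applying the 1/r² law, rate at 9.20 m:
(2.21/9.20)² = 0.05770, so 1730 × 0.05770 = 99.82 mR/h.
Stay time = 81.0 mR ÷ 99.82 mR/h = 0.8115 h = 48.69 min.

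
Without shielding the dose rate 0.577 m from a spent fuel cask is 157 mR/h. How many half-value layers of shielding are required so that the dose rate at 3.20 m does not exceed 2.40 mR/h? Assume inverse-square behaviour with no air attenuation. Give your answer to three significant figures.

At 3.20 m, distance alone gives 157 × (0.577/3.20)² = 157 × 0.03251 = 5.104 mR/h.
Further attenuation needed: 5.104/2.40 = 2.127.
n = log₂(2.127) = 1.089 half-value layers.

1.09 half-value layers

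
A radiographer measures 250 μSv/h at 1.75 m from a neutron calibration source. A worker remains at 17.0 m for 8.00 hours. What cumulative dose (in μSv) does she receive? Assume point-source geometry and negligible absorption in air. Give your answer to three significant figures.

By the inverse-square law, rate at 17.0 m:
250 × (1.75/17.0)² = 250 × 0.01060 = 2.650 μSv/h.
Dose = rate × time = 2.650 μSv/h × 8.000 h = 21.20 μSv.

21.2 μSv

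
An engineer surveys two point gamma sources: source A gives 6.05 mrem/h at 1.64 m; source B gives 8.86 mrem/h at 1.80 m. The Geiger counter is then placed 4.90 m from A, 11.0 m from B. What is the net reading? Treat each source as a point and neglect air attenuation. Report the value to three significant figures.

0.915 mrem/h

Each source contributes Iᵢ·(dᵢ/rᵢ)²; contributions add.
A: 6.05 × (1.64/4.90)² = 0.6777 mrem/h
B: 8.86 × (1.80/11.0)² = 0.2372 mrem/h
Total = 0.6777 + 0.2372 = 0.9149 mrem/h.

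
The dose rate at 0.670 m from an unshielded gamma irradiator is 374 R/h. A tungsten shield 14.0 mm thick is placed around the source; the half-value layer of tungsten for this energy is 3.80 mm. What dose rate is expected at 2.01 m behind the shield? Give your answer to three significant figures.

Distance alone: 374 × (0.670/2.01)² = 374 × 0.1111 = 41.55 R/h.
Shield: 14.0/3.80 = 3.684 half-value layers → attenuation 2^(−3.684) = 0.07780.
Combined: 41.55 × 0.07780 = 3.233 R/h.

3.23 R/h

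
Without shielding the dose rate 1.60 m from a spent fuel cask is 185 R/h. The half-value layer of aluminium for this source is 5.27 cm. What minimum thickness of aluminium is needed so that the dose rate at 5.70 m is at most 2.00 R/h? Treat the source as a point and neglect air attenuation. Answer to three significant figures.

15.1 cm

At 5.70 m, distance alone gives 185 × (1.60/5.70)² = 185 × 0.07879 = 14.58 R/h.
Further attenuation needed: 14.58/2.00 = 7.290.
n = log₂(7.290) = 2.866 half-value layers.
Thickness = 2.866 × 5.27 cm = 15.10 cm.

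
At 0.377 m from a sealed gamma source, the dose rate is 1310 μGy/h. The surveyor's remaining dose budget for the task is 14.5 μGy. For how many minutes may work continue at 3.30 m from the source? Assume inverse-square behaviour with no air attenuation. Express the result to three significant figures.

50.9 min

Intensity scales as (d₁/d₂)², so rate at 3.30 m:
1310 × (0.377/3.30)² = 1310 × 0.01305 = 17.10 μGy/h.
Stay time = 14.5 μGy ÷ 17.10 μGy/h = 0.8480 h = 50.88 min.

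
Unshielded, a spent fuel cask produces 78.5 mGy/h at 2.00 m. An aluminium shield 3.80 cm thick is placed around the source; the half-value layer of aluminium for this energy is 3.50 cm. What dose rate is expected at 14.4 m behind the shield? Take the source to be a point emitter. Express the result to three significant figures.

0.713 mGy/h

Distance alone: 78.5 × (2.00/14.4)² = 78.5 × 0.01929 = 1.514 mGy/h.
Shield: 3.80/3.50 = 1.086 half-value layers → attenuation 2^(−1.086) = 0.4711.
Combined: 1.514 × 0.4711 = 0.7132 mGy/h.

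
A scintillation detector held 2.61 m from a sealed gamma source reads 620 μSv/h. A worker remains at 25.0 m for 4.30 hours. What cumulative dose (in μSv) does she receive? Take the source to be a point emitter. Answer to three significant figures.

29.1 μSv

Applying the 1/r² law, rate at 25.0 m:
620 × (2.61/25.0)² = 620 × 0.01090 = 6.758 μSv/h.
Dose = rate × time = 6.758 μSv/h × 4.300 h = 29.06 μSv.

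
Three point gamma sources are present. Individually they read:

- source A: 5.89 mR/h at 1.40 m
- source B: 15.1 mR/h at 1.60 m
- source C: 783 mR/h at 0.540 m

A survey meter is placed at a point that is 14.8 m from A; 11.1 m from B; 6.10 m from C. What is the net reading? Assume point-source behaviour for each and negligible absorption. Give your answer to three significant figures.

Each source contributes Iᵢ·(dᵢ/rᵢ)²; contributions add.
A: 5.89 × (1.40/14.8)² = 0.05270 mR/h
B: 15.1 × (1.60/11.1)² = 0.3137 mR/h
C: 783 × (0.540/6.10)² = 6.136 mR/h
Total = 0.05270 + 0.3137 + 6.136 = 6.502 mR/h.

6.50 mR/h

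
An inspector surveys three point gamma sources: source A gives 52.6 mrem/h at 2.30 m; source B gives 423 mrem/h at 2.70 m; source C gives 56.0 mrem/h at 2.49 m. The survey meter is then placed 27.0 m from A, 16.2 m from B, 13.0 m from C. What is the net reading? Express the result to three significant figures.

14.2 mrem/h

By superposition, sum each source's inverse-square contribution:
A: 52.6 × (2.30/27.0)² = 0.3817 mrem/h
B: 423 × (2.70/16.2)² = 11.75 mrem/h
C: 56.0 × (2.49/13.0)² = 2.054 mrem/h
Total = 0.3817 + 11.75 + 2.054 = 14.19 mrem/h.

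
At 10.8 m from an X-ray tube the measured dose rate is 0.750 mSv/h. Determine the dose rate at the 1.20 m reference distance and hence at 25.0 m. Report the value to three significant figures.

Applying the 1/r² law,
At 1.20 m: (10.8/1.20)² = 81.00, so 0.750 × 81.00 = 60.75 mSv/h
At 25.0 m: (1.20/25.0)² = 0.002304, so 60.75 × 0.002304 = 0.1400 mSv/h.

60.8 mSv/h; 0.140 mSv/h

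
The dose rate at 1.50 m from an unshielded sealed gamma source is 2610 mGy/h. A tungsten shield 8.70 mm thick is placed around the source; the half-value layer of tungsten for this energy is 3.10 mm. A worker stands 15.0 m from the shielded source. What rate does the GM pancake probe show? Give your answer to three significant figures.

Distance alone: 2610 × (1.50/15.0)² = 2610 × 0.01000 = 26.10 mGy/h.
Shield: 8.70/3.10 = 2.806 half-value layers → attenuation 2^(−2.806) = 0.1430.
Combined: 26.10 × 0.1430 = 3.732 mGy/h.

3.73 mGy/h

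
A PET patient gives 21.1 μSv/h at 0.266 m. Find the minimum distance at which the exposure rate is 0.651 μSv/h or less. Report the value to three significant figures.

1.51 m

By the inverse-square law, d₂ = d₁·√(I₁/I₂).
I₁/I₂ = 21.1/0.651 = 32.41, so d₂ = 0.266 × √32.41 = 1.514 m.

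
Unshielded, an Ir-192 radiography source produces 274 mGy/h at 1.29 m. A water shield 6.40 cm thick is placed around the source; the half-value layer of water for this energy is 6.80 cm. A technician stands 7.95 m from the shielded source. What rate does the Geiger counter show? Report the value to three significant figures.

3.76 mGy/h

Distance alone: (1.29/7.95)² = 0.02633, so 274 × 0.02633 = 7.214 mGy/h.
Shield: 6.40/6.80 = 0.9412 half-value layers → attenuation 2^(−0.9412) = 0.5208.
Combined: 7.214 × 0.5208 = 3.757 mGy/h.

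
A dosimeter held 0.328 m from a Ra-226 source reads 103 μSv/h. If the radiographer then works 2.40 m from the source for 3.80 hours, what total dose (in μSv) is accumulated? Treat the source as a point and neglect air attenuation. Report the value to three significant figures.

7.31 μSv

Applying the 1/r² law, rate at 2.40 m:
(0.328/2.40)² = 0.01868, so 103 × 0.01868 = 1.924 μSv/h.
Dose = rate × time = 1.924 μSv/h × 3.800 h = 7.311 μSv.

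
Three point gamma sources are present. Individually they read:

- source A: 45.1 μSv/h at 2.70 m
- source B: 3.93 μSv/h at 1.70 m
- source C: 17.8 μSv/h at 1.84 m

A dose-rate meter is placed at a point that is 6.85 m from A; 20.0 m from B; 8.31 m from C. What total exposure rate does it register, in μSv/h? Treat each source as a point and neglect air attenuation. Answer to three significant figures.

7.91 μSv/h

By superposition, sum each source's inverse-square contribution:
A: 45.1 × (2.70/6.85)² = 7.007 μSv/h
B: 3.93 × (1.70/20.0)² = 0.02839 μSv/h
C: 17.8 × (1.84/8.31)² = 0.8727 μSv/h
Total = 7.007 + 0.02839 + 0.8727 = 7.908 μSv/h.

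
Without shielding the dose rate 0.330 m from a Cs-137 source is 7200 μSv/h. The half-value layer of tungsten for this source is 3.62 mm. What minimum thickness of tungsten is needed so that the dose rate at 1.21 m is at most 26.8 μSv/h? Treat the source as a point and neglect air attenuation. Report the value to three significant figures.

At 1.21 m, distance alone gives 7200 × (0.330/1.21)² = 7200 × 0.07438 = 535.5 μSv/h.
Further attenuation needed: 535.5/26.8 = 19.98.
n = log₂(19.98) = 4.320 half-value layers.
Thickness = 4.320 × 3.62 mm = 15.64 mm.

15.6 mm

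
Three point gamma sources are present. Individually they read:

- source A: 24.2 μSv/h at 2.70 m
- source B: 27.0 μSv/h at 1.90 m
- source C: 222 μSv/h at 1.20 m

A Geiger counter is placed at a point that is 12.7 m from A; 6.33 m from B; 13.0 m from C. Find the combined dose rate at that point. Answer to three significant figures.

5.42 μSv/h

By superposition, sum each source's inverse-square contribution:
A: 24.2 × (2.70/12.7)² = 1.094 μSv/h
B: 27.0 × (1.90/6.33)² = 2.433 μSv/h
C: 222 × (1.20/13.0)² = 1.892 μSv/h
Total = 1.094 + 2.433 + 1.892 = 5.419 μSv/h.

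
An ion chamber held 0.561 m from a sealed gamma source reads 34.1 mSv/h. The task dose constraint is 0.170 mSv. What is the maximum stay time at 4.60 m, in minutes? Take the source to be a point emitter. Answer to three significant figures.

20.1 min

Since intensity falls as 1/r², rate at 4.60 m:
(0.561/4.60)² = 0.01487, so 34.1 × 0.01487 = 0.5071 mSv/h.
Stay time = 0.170 mSv ÷ 0.5071 mSv/h = 0.3352 h = 20.11 min.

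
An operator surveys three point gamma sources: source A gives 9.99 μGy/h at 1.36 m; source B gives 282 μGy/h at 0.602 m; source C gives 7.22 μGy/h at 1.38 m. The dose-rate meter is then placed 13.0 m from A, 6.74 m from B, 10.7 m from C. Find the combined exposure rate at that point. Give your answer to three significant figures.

By superposition, sum each source's inverse-square contribution:
A: 9.99 × (1.36/13.0)² = 0.1093 μGy/h
B: 282 × (0.602/6.74)² = 2.250 μGy/h
C: 7.22 × (1.38/10.7)² = 0.1201 μGy/h
Total = 0.1093 + 2.250 + 0.1201 = 2.479 μGy/h.

2.48 μGy/h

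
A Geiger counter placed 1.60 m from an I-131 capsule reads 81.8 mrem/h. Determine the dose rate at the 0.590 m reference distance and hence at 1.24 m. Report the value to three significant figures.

602 mrem/h; 136 mrem/h

By the inverse-square law,
At 0.590 m: 81.8 × (1.60/0.590)² = 81.8 × 7.354 = 601.6 mrem/h
At 1.24 m: (0.590/1.24)² = 0.2264, so 601.6 × 0.2264 = 136.2 mrem/h.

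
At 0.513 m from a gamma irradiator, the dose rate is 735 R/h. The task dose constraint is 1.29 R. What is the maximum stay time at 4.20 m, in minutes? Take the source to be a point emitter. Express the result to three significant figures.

By the inverse-square law, rate at 4.20 m:
(0.513/4.20)² = 0.01492, so 735 × 0.01492 = 10.97 R/h.
Stay time = 1.29 R ÷ 10.97 R/h = 0.1176 h = 7.056 min.

7.06 min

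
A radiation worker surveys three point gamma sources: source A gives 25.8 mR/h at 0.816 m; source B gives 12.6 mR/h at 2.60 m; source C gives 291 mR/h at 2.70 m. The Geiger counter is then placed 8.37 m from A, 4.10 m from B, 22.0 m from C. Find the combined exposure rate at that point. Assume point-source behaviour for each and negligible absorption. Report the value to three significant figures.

Each source contributes Iᵢ·(dᵢ/rᵢ)²; contributions add.
A: 25.8 × (0.816/8.37)² = 0.2452 mR/h
B: 12.6 × (2.60/4.10)² = 5.067 mR/h
C: 291 × (2.70/22.0)² = 4.383 mR/h
Total = 0.2452 + 5.067 + 4.383 = 9.695 mR/h.

9.70 mR/h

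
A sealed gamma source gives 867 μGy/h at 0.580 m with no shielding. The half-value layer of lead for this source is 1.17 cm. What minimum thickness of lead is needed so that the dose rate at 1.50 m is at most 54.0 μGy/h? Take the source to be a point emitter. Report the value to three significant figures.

At 1.50 m, distance alone gives 867 × (0.580/1.50)² = 867 × 0.1495 = 129.6 μGy/h.
Further attenuation needed: 129.6/54.0 = 2.400.
n = log₂(2.400) = 1.263 half-value layers.
Thickness = 1.263 × 1.17 cm = 1.478 cm.

1.48 cm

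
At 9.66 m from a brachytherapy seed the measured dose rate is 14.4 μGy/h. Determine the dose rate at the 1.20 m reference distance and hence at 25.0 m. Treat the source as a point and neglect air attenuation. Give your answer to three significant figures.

933 μGy/h; 2.15 μGy/h

Applying the 1/r² law,
At 1.20 m: (9.66/1.20)² = 64.80, so 14.4 × 64.80 = 933.1 μGy/h
At 25.0 m: 933.1 × (1.20/25.0)² = 933.1 × 0.002304 = 2.150 μGy/h.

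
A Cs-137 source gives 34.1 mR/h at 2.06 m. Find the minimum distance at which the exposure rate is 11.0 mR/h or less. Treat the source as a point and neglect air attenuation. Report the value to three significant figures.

Using I₁d₁² = I₂d₂², d₂ = d₁·√(I₁/I₂).
I₁/I₂ = 34.1/11.0 = 3.100, so d₂ = 2.06 × √3.100 = 3.627 m.

3.63 m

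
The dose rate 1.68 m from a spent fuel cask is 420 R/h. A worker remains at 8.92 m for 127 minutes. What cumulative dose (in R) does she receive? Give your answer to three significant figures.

Using I₁d₁² = I₂d₂², rate at 8.92 m:
420 × (1.68/8.92)² = 420 × 0.03547 = 14.90 R/h.
Dose = rate × time = 14.90 R/h × 2.117 h = 31.54 R.

31.5 R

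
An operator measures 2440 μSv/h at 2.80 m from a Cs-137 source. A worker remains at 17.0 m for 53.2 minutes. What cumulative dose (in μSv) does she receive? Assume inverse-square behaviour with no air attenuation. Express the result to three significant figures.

58.7 μSv

Using I₁d₁² = I₂d₂², rate at 17.0 m:
(2.80/17.0)² = 0.02713, so 2440 × 0.02713 = 66.20 μSv/h.
Dose = rate × time = 66.20 μSv/h × 0.8867 h = 58.70 μSv.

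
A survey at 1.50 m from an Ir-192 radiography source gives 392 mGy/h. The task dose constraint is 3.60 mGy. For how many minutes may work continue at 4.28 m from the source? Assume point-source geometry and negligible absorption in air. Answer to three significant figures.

Using I₁d₁² = I₂d₂², rate at 4.28 m:
392 × (1.50/4.28)² = 392 × 0.1228 = 48.14 mGy/h.
Stay time = 3.60 mGy ÷ 48.14 mGy/h = 0.07478 h = 4.487 min.

4.49 min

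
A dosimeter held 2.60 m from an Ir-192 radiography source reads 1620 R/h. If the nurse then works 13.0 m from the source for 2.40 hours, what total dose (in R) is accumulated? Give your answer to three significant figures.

Applying the 1/r² law, rate at 13.0 m:
1620 × (2.60/13.0)² = 1620 × 0.04000 = 64.80 R/h.
Dose = rate × time = 64.80 R/h × 2.400 h = 155.5 R.

156 R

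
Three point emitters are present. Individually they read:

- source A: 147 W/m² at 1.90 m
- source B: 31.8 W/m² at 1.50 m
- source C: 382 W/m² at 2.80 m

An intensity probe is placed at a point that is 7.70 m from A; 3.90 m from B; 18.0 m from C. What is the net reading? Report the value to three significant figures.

Each source contributes Iᵢ·(dᵢ/rᵢ)²; contributions add.
A: 147 × (1.90/7.70)² = 8.950 W/m²
B: 31.8 × (1.50/3.90)² = 4.704 W/m²
C: 382 × (2.80/18.0)² = 9.243 W/m²
Total = 8.950 + 4.704 + 9.243 = 22.90 W/m².

22.9 W/m²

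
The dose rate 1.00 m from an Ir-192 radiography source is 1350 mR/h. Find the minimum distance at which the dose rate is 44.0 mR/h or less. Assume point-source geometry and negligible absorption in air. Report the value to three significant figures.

Applying the 1/r² law, d₂ = d₁·√(I₁/I₂).
I₁/I₂ = 1350/44.0 = 30.68, so d₂ = 1.00 × √30.68 = 5.539 m.

5.54 m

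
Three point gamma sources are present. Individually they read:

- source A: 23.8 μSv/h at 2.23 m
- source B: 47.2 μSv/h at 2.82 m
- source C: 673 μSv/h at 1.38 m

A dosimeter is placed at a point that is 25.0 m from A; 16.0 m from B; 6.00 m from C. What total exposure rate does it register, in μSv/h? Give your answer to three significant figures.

Each source contributes Iᵢ·(dᵢ/rᵢ)²; contributions add.
A: 23.8 × (2.23/25.0)² = 0.1894 μSv/h
B: 47.2 × (2.82/16.0)² = 1.466 μSv/h
C: 673 × (1.38/6.00)² = 35.60 μSv/h
Total = 0.1894 + 1.466 + 35.60 = 37.26 μSv/h.

37.3 μSv/h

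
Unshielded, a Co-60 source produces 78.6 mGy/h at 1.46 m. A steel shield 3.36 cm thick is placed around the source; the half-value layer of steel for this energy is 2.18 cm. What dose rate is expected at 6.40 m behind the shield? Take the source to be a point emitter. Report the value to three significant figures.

1.41 mGy/h

Distance alone: 78.6 × (1.46/6.40)² = 78.6 × 0.05204 = 4.090 mGy/h.
Shield: 3.36/2.18 = 1.541 half-value layers → attenuation 2^(−1.541) = 0.3436.
Combined: 4.090 × 0.3436 = 1.405 mGy/h.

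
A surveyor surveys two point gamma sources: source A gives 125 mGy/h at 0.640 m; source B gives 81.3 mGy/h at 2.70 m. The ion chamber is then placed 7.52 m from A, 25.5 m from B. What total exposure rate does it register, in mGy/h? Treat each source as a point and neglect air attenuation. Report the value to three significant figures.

By superposition, sum each source's inverse-square contribution:
A: 125 × (0.640/7.52)² = 0.9054 mGy/h
B: 81.3 × (2.70/25.5)² = 0.9115 mGy/h
Total = 0.9054 + 0.9115 = 1.817 mGy/h.

1.82 mGy/h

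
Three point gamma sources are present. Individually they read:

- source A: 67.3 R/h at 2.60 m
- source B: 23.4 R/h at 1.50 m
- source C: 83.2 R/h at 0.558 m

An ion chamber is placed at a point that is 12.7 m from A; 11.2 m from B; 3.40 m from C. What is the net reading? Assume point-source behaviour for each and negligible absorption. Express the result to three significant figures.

5.48 R/h

By superposition, sum each source's inverse-square contribution:
A: 67.3 × (2.60/12.7)² = 2.821 R/h
B: 23.4 × (1.50/11.2)² = 0.4197 R/h
C: 83.2 × (0.558/3.40)² = 2.241 R/h
Total = 2.821 + 0.4197 + 2.241 = 5.482 R/h.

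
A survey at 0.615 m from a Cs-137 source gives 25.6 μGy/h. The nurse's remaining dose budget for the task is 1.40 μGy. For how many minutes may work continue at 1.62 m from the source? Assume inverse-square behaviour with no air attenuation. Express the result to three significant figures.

Since intensity falls as 1/r², rate at 1.62 m:
25.6 × (0.615/1.62)² = 25.6 × 0.1441 = 3.689 μGy/h.
Stay time = 1.40 μGy ÷ 3.689 μGy/h = 0.3795 h = 22.77 min.

22.8 min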